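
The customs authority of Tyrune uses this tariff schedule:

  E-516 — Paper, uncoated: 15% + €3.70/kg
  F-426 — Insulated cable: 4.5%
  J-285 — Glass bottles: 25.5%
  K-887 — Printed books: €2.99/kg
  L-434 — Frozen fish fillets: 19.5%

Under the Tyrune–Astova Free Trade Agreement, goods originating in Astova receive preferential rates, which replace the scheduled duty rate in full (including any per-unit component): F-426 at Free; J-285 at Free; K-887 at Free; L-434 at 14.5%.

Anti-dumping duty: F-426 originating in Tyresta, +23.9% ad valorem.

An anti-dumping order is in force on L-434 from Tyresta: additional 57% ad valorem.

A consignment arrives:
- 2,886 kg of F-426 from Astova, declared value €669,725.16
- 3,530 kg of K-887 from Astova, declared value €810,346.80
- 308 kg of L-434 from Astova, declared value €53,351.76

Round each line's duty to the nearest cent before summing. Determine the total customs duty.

€7,736.01

Line 1 (F-426, Astova, 2,886 kg, €669,725.16):
Base rate for F-426 is 4.5%.
Origin Astova qualifies under the Tyrune–Astova agreement and F-426 is covered: preferential rate Free applies instead.
The additional-duty order on F-426 targets Tyresta, not Astova; it does not apply.
Duty = €669,725.16 × 0% = €0.00.
Line 2 (K-887, Astova, 3,530 kg, €810,346.80):
Base rate for K-887 is €2.99/kg.
Origin Astova qualifies under the Tyrune–Astova agreement and K-887 is covered: preferential rate Free applies instead.
Duty = €810,346.80 × 0% = €0.00.
Line 3 (L-434, Astova, 308 kg, €53,351.76):
Base rate for L-434 is 19.5%.
Origin Astova qualifies under the Tyrune–Astova agreement and L-434 is covered: preferential rate 14.5% applies instead.
The additional-duty order on L-434 targets Tyresta, not Astova; it does not apply.
Duty = €53,351.76 × 14.5% = €7,736.01.
Total = €0.00 + €0.00 + €7,736.01 = €7,736.01.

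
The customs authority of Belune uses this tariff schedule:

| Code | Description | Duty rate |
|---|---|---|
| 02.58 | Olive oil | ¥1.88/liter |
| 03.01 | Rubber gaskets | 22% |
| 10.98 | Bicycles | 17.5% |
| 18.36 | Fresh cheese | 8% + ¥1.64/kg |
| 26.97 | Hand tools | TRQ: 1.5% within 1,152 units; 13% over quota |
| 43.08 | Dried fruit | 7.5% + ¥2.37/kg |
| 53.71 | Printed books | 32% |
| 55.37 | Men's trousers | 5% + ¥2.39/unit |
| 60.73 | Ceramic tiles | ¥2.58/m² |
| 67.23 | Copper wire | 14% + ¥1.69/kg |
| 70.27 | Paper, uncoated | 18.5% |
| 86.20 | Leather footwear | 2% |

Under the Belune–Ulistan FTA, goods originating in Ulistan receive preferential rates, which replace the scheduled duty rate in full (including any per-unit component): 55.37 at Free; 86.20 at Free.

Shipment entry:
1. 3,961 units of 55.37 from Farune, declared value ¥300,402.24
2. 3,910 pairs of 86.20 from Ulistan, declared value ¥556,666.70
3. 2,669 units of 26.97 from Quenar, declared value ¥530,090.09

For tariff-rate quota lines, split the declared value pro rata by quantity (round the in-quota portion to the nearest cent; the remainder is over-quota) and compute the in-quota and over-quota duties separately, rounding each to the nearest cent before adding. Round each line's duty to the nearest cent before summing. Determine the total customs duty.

Line 1 (55.37, Farune, 3,961 units, ¥300,402.24):
Base rate for 55.37 is 5% + ¥2.39/unit.
55.37 has an FTA preferential rate, but origin Farune is not Ulistan; base rate stands.
Duty = ¥300,402.24 × 5% + 3,961 × ¥2.39 = ¥24,486.90.
Line 2 (86.20, Ulistan, 3,910 pairs, ¥556,666.70):
Base rate for 86.20 is 2%.
Origin Ulistan qualifies under the Belune–Ulistan agreement and 86.20 is covered: preferential rate Free applies instead.
Duty = ¥556,666.70 × 0% = ¥0.00.
Line 3 (26.97, Quenar, 2,669 units, ¥530,090.09):
Code 26.97 is under a tariff-rate quota (threshold 1,152 units). In-quota: 1,152 units at 1.5%; over-quota: 1,517 units at 13%.
Pro-rata value split: in-quota = ¥530,090.09 × 1,152/2,669 = ¥228,798.72; over-quota = ¥530,090.09 − ¥228,798.72 = ¥301,291.37.
In-quota duty = ¥228,798.72 × 1.5% = ¥3,431.98. Over-quota duty = ¥301,291.37 × 13% = ¥39,167.88.
Line duty = ¥3,431.98 + ¥39,167.88 = ¥42,599.86.
Total = ¥24,486.90 + ¥0.00 + ¥42,599.86 = ¥67,086.76.

¥67,086.76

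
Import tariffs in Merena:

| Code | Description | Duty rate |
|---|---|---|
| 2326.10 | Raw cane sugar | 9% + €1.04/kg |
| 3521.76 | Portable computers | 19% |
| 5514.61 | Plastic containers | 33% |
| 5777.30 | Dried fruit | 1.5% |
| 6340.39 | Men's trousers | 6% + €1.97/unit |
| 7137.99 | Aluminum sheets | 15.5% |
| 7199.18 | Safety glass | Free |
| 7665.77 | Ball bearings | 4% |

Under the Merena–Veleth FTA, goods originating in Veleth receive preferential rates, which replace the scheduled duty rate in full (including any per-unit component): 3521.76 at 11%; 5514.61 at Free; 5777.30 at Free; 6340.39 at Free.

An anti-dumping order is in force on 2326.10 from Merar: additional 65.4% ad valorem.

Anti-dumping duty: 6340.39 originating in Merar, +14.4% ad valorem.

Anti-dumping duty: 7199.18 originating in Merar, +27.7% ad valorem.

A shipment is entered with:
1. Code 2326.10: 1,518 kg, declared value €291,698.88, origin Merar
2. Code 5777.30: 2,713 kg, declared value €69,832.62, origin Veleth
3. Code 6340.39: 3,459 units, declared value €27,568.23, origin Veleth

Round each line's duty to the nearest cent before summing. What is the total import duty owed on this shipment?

Line 1 (2326.10, Merar, 1,518 kg, €291,698.88):
Base rate for 2326.10 is 9% + €1.04/kg.
Additional duty on 2326.10 from Merar: +65.4%. Applied ad valorem rate: 9% + 65.4% = 74.4%.
Duty = €291,698.88 × 74.4% + 1,518 × €1.04 = €218,602.69.
Line 2 (5777.30, Veleth, 2,713 kg, €69,832.62):
Base rate for 5777.30 is 1.5%.
Origin Veleth qualifies under the Merena–Veleth agreement and 5777.30 is covered: preferential rate Free applies instead.
Duty = €69,832.62 × 0% = €0.00.
Line 3 (6340.39, Veleth, 3,459 units, €27,568.23):
Base rate for 6340.39 is 6% + €1.97/unit.
Origin Veleth qualifies under the Merena–Veleth agreement and 6340.39 is covered: preferential rate Free applies instead.
The additional-duty order on 6340.39 targets Merar, not Veleth; it does not apply.
Duty = €27,568.23 × 0% = €0.00.
Total = €218,602.69 + €0.00 + €0.00 = €218,602.69.

€218,602.69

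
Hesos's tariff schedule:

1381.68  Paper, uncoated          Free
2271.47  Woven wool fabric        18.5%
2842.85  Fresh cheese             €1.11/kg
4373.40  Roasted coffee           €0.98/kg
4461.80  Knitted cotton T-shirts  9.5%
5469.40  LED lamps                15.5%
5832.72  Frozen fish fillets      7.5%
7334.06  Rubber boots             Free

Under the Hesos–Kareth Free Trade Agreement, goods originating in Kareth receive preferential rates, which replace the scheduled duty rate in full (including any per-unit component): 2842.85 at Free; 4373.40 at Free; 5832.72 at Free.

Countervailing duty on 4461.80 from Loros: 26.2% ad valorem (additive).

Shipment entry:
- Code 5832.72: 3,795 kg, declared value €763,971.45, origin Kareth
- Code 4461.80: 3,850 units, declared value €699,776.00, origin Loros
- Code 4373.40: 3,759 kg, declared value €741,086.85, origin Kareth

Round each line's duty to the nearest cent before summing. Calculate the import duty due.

Line 1 (5832.72, Kareth, 3,795 kg, €763,971.45):
Base rate for 5832.72 is 7.5%.
Origin Kareth qualifies under the Hesos–Kareth agreement and 5832.72 is covered: preferential rate Free applies instead.
Duty = €763,971.45 × 0% = €0.00.
Line 2 (4461.80, Loros, 3,850 units, €699,776.00):
Base rate for 4461.80 is 9.5%.
Additional duty on 4461.80 from Loros: +26.2%. Applied ad valorem rate: 9.5% + 26.2% = 35.7%.
Duty = €699,776.00 × 35.7% = €249,820.03.
Line 3 (4373.40, Kareth, 3,759 kg, €741,086.85):
Base rate for 4373.40 is €0.98/kg.
Origin Kareth qualifies under the Hesos–Kareth agreement and 4373.40 is covered: preferential rate Free applies instead.
Duty = €741,086.85 × 0% = €0.00.
Total = €0.00 + €249,820.03 + €0.00 = €249,820.03.

€249,820.03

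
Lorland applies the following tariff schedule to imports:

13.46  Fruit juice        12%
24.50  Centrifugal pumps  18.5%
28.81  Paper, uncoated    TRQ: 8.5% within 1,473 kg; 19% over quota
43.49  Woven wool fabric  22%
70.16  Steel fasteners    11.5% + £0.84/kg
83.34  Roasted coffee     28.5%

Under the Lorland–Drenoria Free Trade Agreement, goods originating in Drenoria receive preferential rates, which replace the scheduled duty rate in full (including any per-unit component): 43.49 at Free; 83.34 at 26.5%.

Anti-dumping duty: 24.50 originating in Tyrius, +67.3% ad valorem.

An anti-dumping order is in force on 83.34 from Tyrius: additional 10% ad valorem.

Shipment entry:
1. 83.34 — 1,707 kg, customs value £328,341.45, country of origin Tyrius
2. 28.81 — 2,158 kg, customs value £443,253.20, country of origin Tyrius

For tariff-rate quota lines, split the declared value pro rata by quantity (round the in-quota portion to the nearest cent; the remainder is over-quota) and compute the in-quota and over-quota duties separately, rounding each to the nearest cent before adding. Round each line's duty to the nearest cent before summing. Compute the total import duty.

Line 1 (83.34, Tyrius, 1,707 kg, £328,341.45):
Base rate for 83.34 is 28.5%.
83.34 has an FTA preferential rate, but origin Tyrius is not Drenoria; base rate stands.
Additional duty on 83.34 from Tyrius: +10%. Applied ad valorem rate: 28.5% + 10% = 38.5%.
Duty = £328,341.45 × 38.5% = £126,411.46.
Line 2 (28.81, Tyrius, 2,158 kg, £443,253.20):
Code 28.81 is under a tariff-rate quota (threshold 1,473 kg). In-quota: 1,473 kg at 8.5%; over-quota: 685 kg at 19%.
Pro-rata value split: in-quota = £443,253.20 × 1,473/2,158 = £302,554.20; over-quota = £443,253.20 − £302,554.20 = £140,699.00.
In-quota duty = £302,554.20 × 8.5% = £25,717.11. Over-quota duty = £140,699.00 × 19% = £26,732.81.
Line duty = £25,717.11 + £26,732.81 = £52,449.92.
Total = £126,411.46 + £52,449.92 = £178,861.38.

£178,861.38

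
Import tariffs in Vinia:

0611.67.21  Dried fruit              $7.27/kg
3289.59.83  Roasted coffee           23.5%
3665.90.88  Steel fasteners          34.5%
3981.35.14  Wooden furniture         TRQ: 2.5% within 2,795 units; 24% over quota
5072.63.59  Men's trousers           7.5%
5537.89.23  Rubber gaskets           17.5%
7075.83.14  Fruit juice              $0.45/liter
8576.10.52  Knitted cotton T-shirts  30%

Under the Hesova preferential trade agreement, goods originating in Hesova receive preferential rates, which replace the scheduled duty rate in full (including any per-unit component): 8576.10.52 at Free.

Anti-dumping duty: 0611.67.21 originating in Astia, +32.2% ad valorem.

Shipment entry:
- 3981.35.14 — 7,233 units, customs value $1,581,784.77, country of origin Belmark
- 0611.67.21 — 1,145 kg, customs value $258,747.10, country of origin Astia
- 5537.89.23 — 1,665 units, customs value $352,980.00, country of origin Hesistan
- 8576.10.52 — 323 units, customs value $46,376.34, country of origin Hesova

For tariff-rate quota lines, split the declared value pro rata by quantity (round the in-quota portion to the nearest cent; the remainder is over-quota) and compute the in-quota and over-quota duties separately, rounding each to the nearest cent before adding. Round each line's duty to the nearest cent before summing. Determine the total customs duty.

$401,624.27

Line 1 (3981.35.14, Belmark, 7,233 units, $1,581,784.77):
Code 3981.35.14 is under a tariff-rate quota (threshold 2,795 units). In-quota: 2,795 units at 2.5%; over-quota: 4,438 units at 24%.
Pro-rata value split: in-quota = $1,581,784.77 × 2,795/7,233 = $611,238.55; over-quota = $1,581,784.77 − $611,238.55 = $970,546.22.
In-quota duty = $611,238.55 × 2.5% = $15,280.96. Over-quota duty = $970,546.22 × 24% = $232,931.09.
Line duty = $15,280.96 + $232,931.09 = $248,212.05.
Line 2 (0611.67.21, Astia, 1,145 kg, $258,747.10):
Base rate for 0611.67.21 is $7.27/kg.
Additional duty on 0611.67.21 from Astia: +32.2% ad valorem. Applied ad valorem rate = 32.2%.
Duty = $258,747.10 × 32.2% + 1,145 × $7.27 = $91,640.72.
Line 3 (5537.89.23, Hesistan, 1,665 units, $352,980.00):
Base rate for 5537.89.23 is 17.5%.
Duty = $352,980.00 × 17.5% = $61,771.50.
Line 4 (8576.10.52, Hesova, 323 units, $46,376.34):
Base rate for 8576.10.52 is 30%.
Origin Hesova qualifies under the Vinia–Hesova agreement and 8576.10.52 is covered: preferential rate Free applies instead.
Duty = $46,376.34 × 0% = $0.00.
Total = $248,212.05 + $91,640.72 + $61,771.50 + $0.00 = $401,624.27.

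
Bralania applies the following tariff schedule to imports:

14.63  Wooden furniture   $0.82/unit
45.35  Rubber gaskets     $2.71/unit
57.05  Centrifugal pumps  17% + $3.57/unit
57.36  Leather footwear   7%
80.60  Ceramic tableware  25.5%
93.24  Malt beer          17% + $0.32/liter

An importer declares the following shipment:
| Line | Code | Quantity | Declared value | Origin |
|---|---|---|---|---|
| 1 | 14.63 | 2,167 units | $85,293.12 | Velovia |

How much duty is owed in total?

$1,776.94

Line 1 (14.63, Velovia, 2,167 units, $85,293.12):
Base rate for 14.63 is $0.82/unit.
Duty = 2,167 × $0.82 = $1,776.94.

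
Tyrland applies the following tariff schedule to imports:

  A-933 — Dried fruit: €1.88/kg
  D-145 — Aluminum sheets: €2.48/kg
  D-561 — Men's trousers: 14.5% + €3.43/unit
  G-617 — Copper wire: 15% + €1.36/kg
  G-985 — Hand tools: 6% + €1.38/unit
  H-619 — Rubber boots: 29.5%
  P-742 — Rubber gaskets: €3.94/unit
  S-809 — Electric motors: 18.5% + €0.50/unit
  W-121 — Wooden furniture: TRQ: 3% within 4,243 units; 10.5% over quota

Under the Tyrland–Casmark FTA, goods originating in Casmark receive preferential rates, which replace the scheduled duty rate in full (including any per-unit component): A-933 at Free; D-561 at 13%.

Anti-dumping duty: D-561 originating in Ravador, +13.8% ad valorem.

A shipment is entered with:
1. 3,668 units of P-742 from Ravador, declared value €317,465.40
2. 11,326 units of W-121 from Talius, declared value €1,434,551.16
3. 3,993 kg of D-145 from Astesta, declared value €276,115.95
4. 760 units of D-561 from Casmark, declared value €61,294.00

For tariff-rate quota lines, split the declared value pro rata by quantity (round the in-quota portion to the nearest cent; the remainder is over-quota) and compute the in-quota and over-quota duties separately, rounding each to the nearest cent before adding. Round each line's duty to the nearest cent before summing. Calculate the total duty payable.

Line 1 (P-742, Ravador, 3,668 units, €317,465.40):
Base rate for P-742 is €3.94/unit.
Duty = 3,668 × €3.94 = €14,451.92.
Line 2 (W-121, Talius, 11,326 units, €1,434,551.16):
Code W-121 is under a tariff-rate quota (threshold 4,243 units). In-quota: 4,243 units at 3%; over-quota: 7,083 units at 10.5%.
Pro-rata value split: in-quota = €1,434,551.16 × 4,243/11,326 = €537,418.38; over-quota = €1,434,551.16 − €537,418.38 = €897,132.78.
In-quota duty = €537,418.38 × 3% = €16,122.55. Over-quota duty = €897,132.78 × 10.5% = €94,198.94.
Line duty = €16,122.55 + €94,198.94 = €110,321.49.
Line 3 (D-145, Astesta, 3,993 kg, €276,115.95):
Base rate for D-145 is €2.48/kg.
Duty = 3,993 × €2.48 = €9,902.64.
Line 4 (D-561, Casmark, 760 units, €61,294.00):
Base rate for D-561 is 14.5% + €3.43/unit.
Origin Casmark qualifies under the Tyrland–Casmark agreement and D-561 is covered: preferential rate 13% applies instead.
The additional-duty order on D-561 targets Ravador, not Casmark; it does not apply.
Duty = €61,294.00 × 13% = €7,968.22.
Total = €14,451.92 + €110,321.49 + €9,902.64 + €7,968.22 = €142,644.27.

€142,644.27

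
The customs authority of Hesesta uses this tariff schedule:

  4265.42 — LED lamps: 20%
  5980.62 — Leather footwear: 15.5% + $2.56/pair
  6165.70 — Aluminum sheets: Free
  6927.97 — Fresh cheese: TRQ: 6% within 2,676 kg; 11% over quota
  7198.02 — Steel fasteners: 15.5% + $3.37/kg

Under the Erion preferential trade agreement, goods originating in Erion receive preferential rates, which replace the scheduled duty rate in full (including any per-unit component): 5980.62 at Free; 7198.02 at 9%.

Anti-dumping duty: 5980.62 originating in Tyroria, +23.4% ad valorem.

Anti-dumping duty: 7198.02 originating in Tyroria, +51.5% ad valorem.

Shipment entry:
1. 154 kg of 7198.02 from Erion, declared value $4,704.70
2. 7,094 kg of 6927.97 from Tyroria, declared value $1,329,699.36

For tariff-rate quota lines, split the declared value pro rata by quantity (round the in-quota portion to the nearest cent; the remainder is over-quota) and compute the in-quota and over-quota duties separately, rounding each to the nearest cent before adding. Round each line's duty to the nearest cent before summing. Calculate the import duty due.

Line 1 (7198.02, Erion, 154 kg, $4,704.70):
Base rate for 7198.02 is 15.5% + $3.37/kg.
Origin Erion qualifies under the Hesesta–Erion agreement and 7198.02 is covered: preferential rate 9% applies instead.
The additional-duty order on 7198.02 targets Tyroria, not Erion; it does not apply.
Duty = $4,704.70 × 9% = $423.42.
Line 2 (6927.97, Tyroria, 7,094 kg, $1,329,699.36):
Code 6927.97 is under a tariff-rate quota (threshold 2,676 kg). In-quota: 2,676 kg at 6%; over-quota: 4,418 kg at 11%.
Pro-rata value split: in-quota = $1,329,699.36 × 2,676/7,094 = $501,589.44; over-quota = $1,329,699.36 − $501,589.44 = $828,109.92.
In-quota duty = $501,589.44 × 6% = $30,095.37. Over-quota duty = $828,109.92 × 11% = $91,092.09.
Line duty = $30,095.37 + $91,092.09 = $121,187.46.
Total = $423.42 + $121,187.46 = $121,610.88.

$121,610.88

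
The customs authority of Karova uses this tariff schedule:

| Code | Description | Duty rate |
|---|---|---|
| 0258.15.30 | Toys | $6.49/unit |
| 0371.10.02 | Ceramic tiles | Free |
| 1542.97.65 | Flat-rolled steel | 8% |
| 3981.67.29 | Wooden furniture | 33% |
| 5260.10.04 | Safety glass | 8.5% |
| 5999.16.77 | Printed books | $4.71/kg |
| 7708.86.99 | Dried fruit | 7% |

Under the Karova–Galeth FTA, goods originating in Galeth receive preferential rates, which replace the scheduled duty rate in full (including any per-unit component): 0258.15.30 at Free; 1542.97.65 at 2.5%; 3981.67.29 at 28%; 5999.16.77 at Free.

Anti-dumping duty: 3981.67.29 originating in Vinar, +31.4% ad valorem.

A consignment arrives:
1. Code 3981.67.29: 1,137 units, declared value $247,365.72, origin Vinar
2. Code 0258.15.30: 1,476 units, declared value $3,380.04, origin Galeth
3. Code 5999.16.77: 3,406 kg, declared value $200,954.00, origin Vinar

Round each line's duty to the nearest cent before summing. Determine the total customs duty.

$175,345.78

Line 1 (3981.67.29, Vinar, 1,137 units, $247,365.72):
Base rate for 3981.67.29 is 33%.
3981.67.29 has an FTA preferential rate, but origin Vinar is not Galeth; base rate stands.
Additional duty on 3981.67.29 from Vinar: +31.4%. Applied ad valorem rate: 33% + 31.4% = 64.4%.
Duty = $247,365.72 × 64.4% = $159,303.52.
Line 2 (0258.15.30, Galeth, 1,476 units, $3,380.04):
Base rate for 0258.15.30 is $6.49/unit.
Origin Galeth qualifies under the Karova–Galeth agreement and 0258.15.30 is covered: preferential rate Free applies instead.
Duty = $3,380.04 × 0% = $0.00.
Line 3 (5999.16.77, Vinar, 3,406 kg, $200,954.00):
Base rate for 5999.16.77 is $4.71/kg.
5999.16.77 has an FTA preferential rate, but origin Vinar is not Galeth; base rate stands.
Duty = 3,406 × $4.71 = $16,042.26.
Total = $159,303.52 + $0.00 + $16,042.26 = $175,345.78.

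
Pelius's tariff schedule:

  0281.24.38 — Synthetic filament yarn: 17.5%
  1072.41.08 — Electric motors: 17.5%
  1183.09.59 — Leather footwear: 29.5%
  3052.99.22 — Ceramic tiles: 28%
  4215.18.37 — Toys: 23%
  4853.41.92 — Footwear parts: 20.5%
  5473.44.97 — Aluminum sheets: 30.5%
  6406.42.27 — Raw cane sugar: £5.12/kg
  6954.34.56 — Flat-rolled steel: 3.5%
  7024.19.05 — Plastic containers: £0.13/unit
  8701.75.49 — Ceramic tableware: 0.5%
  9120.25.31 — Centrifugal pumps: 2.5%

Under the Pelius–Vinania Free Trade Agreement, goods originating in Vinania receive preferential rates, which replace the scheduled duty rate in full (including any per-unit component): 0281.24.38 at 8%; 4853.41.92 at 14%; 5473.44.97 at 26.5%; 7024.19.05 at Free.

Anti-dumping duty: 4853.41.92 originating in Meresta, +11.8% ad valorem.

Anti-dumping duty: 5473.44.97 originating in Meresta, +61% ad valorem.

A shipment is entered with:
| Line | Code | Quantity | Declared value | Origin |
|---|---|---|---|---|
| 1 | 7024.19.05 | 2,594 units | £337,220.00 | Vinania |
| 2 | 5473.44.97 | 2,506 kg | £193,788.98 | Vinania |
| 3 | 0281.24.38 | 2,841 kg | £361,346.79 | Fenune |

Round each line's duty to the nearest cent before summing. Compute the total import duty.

£114,589.77

Line 1 (7024.19.05, Vinania, 2,594 units, £337,220.00):
Base rate for 7024.19.05 is £0.13/unit.
Origin Vinania qualifies under the Pelius–Vinania agreement and 7024.19.05 is covered: preferential rate Free applies instead.
Duty = £337,220.00 × 0% = £0.00.
Line 2 (5473.44.97, Vinania, 2,506 kg, £193,788.98):
Base rate for 5473.44.97 is 30.5%.
Origin Vinania qualifies under the Pelius–Vinania agreement and 5473.44.97 is covered: preferential rate 26.5% applies instead.
The additional-duty order on 5473.44.97 targets Meresta, not Vinania; it does not apply.
Duty = £193,788.98 × 26.5% = £51,354.08.
Line 3 (0281.24.38, Fenune, 2,841 kg, £361,346.79):
Base rate for 0281.24.38 is 17.5%.
0281.24.38 has an FTA preferential rate, but origin Fenune is not Vinania; base rate stands.
Duty = £361,346.79 × 17.5% = £63,235.69.
Total = £0.00 + £51,354.08 + £63,235.69 = £114,589.77.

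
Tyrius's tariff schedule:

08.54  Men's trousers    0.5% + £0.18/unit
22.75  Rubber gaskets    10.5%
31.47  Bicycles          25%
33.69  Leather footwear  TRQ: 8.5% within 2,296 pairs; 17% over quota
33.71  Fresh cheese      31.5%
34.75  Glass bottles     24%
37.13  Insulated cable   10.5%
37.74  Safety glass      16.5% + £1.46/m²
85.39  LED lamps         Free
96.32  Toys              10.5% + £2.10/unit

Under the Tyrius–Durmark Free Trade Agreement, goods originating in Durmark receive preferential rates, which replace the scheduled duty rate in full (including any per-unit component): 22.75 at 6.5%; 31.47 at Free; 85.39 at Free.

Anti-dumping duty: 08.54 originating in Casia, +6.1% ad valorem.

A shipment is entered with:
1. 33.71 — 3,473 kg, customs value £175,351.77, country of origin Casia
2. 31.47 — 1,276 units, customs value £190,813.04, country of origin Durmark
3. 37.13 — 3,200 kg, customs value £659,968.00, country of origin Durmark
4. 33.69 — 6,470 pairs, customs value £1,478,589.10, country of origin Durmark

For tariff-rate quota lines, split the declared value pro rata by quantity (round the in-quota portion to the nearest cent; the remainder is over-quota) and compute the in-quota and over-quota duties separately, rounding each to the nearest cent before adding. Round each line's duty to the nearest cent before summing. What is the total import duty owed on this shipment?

£331,292.68

Line 1 (33.71, Casia, 3,473 kg, £175,351.77):
Base rate for 33.71 is 31.5%.
Duty = £175,351.77 × 31.5% = £55,235.81.
Line 2 (31.47, Durmark, 1,276 units, £190,813.04):
Base rate for 31.47 is 25%.
Origin Durmark qualifies under the Tyrius–Durmark agreement and 31.47 is covered: preferential rate Free applies instead.
Duty = £190,813.04 × 0% = £0.00.
Line 3 (37.13, Durmark, 3,200 kg, £659,968.00):
Base rate for 37.13 is 10.5%.
Origin Durmark is the FTA partner but 37.13 is not on the preference list; base rate stands.
Duty = £659,968.00 × 10.5% = £69,296.64.
Line 4 (33.69, Durmark, 6,470 pairs, £1,478,589.10):
Code 33.69 is under a tariff-rate quota (threshold 2,296 pairs). In-quota: 2,296 pairs at 8.5%; over-quota: 4,174 pairs at 17%.
Pro-rata value split: in-quota = £1,478,589.10 × 2,296/6,470 = £524,704.88; over-quota = £1,478,589.10 − £524,704.88 = £953,884.22.
In-quota duty = £524,704.88 × 8.5% = £44,599.91. Over-quota duty = £953,884.22 × 17% = £162,160.32.
Line duty = £44,599.91 + £162,160.32 = £206,760.23.
Total = £55,235.81 + £0.00 + £69,296.64 + £206,760.23 = £331,292.68.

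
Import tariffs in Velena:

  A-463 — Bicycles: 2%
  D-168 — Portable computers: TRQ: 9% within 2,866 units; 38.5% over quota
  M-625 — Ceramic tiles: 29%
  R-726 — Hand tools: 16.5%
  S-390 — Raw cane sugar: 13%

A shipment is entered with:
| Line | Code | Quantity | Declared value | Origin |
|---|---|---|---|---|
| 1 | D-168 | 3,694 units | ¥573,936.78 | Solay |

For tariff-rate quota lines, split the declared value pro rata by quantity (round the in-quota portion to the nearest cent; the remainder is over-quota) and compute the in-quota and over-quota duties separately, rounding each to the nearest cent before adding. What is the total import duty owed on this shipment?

Line 1 (D-168, Solay, 3,694 units, ¥573,936.78):
Code D-168 is under a tariff-rate quota (threshold 2,866 units). In-quota: 2,866 units at 9%; over-quota: 828 units at 38.5%.
Pro-rata value split: in-quota = ¥573,936.78 × 2,866/3,694 = ¥445,290.42; over-quota = ¥573,936.78 − ¥445,290.42 = ¥128,646.36.
In-quota duty = ¥445,290.42 × 9% = ¥40,076.14. Over-quota duty = ¥128,646.36 × 38.5% = ¥49,528.85.
Line duty = ¥40,076.14 + ¥49,528.85 = ¥89,604.99.

¥89,604.99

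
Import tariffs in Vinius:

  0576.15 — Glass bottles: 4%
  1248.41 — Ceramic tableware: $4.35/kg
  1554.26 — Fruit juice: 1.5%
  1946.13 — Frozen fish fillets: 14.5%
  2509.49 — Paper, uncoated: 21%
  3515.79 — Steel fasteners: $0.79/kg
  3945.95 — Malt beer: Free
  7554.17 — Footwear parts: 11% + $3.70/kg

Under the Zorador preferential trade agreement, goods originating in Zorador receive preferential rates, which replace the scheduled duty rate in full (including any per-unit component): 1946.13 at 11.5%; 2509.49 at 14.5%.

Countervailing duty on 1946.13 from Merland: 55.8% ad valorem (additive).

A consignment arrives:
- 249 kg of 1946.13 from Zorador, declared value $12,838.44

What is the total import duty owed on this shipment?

$1,476.42

Line 1 (1946.13, Zorador, 249 kg, $12,838.44):
Base rate for 1946.13 is 14.5%.
Origin Zorador qualifies under the Vinius–Zorador agreement and 1946.13 is covered: preferential rate 11.5% applies instead.
The additional-duty order on 1946.13 targets Merland, not Zorador; it does not apply.
Duty = $12,838.44 × 11.5% = $1,476.42.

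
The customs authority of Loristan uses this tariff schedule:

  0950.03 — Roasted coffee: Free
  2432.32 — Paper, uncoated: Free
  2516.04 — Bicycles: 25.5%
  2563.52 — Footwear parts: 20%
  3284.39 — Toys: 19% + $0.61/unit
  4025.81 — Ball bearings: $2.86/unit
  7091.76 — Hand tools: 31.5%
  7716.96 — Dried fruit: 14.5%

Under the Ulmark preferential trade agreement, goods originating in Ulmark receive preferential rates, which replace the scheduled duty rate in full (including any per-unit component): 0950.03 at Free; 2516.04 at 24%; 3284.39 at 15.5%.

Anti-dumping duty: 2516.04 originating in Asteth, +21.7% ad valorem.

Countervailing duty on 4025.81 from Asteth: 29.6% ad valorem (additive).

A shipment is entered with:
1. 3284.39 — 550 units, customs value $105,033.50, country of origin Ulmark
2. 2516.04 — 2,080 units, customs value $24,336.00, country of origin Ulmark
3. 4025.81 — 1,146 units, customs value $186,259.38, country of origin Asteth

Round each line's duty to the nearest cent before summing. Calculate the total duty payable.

$80,531.17

Line 1 (3284.39, Ulmark, 550 units, $105,033.50):
Base rate for 3284.39 is 19% + $0.61/unit.
Origin Ulmark qualifies under the Loristan–Ulmark agreement and 3284.39 is covered: preferential rate 15.5% applies instead.
Duty = $105,033.50 × 15.5% = $16,280.19.
Line 2 (2516.04, Ulmark, 2,080 units, $24,336.00):
Base rate for 2516.04 is 25.5%.
Origin Ulmark qualifies under the Loristan–Ulmark agreement and 2516.04 is covered: preferential rate 24% applies instead.
The additional-duty order on 2516.04 targets Asteth, not Ulmark; it does not apply.
Duty = $24,336.00 × 24% = $5,840.64.
Line 3 (4025.81, Asteth, 1,146 units, $186,259.38):
Base rate for 4025.81 is $2.86/unit.
Additional duty on 4025.81 from Asteth: +29.6% ad valorem. Applied ad valorem rate = 29.6%.
Duty = $186,259.38 × 29.6% + 1,146 × $2.86 = $58,410.34.
Total = $16,280.19 + $5,840.64 + $58,410.34 = $80,531.17.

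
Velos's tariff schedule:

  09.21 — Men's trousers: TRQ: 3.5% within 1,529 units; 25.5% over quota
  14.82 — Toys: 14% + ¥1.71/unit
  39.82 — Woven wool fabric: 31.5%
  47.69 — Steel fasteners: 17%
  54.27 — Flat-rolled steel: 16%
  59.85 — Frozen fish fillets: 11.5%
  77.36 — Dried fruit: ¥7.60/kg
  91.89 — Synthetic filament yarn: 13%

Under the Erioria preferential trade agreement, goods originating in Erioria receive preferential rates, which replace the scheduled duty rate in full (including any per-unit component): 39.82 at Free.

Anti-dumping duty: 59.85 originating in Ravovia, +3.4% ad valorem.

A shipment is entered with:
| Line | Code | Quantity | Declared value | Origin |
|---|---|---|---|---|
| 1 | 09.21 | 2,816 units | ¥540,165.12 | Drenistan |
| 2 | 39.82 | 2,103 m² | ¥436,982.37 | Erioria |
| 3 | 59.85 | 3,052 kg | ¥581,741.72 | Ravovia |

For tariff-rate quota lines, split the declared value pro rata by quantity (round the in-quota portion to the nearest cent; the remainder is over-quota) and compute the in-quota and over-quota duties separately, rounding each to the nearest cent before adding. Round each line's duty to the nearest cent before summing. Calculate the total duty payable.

¥159,897.22

Line 1 (09.21, Drenistan, 2,816 units, ¥540,165.12):
Code 09.21 is under a tariff-rate quota (threshold 1,529 units). In-quota: 1,529 units at 3.5%; over-quota: 1,287 units at 25.5%.
Pro-rata value split: in-quota = ¥540,165.12 × 1,529/2,816 = ¥293,292.78; over-quota = ¥540,165.12 − ¥293,292.78 = ¥246,872.34.
In-quota duty = ¥293,292.78 × 3.5% = ¥10,265.25. Over-quota duty = ¥246,872.34 × 25.5% = ¥62,952.45.
Line duty = ¥10,265.25 + ¥62,952.45 = ¥73,217.70.
Line 2 (39.82, Erioria, 2,103 m², ¥436,982.37):
Base rate for 39.82 is 31.5%.
Origin Erioria qualifies under the Velos–Erioria agreement and 39.82 is covered: preferential rate Free applies instead.
Duty = ¥436,982.37 × 0% = ¥0.00.
Line 3 (59.85, Ravovia, 3,052 kg, ¥581,741.72):
Base rate for 59.85 is 11.5%.
Additional duty on 59.85 from Ravovia: +3.4%. Applied ad valorem rate: 11.5% + 3.4% = 14.9%.
Duty = ¥581,741.72 × 14.9% = ¥86,679.52.
Total = ¥73,217.70 + ¥0.00 + ¥86,679.52 = ¥159,897.22.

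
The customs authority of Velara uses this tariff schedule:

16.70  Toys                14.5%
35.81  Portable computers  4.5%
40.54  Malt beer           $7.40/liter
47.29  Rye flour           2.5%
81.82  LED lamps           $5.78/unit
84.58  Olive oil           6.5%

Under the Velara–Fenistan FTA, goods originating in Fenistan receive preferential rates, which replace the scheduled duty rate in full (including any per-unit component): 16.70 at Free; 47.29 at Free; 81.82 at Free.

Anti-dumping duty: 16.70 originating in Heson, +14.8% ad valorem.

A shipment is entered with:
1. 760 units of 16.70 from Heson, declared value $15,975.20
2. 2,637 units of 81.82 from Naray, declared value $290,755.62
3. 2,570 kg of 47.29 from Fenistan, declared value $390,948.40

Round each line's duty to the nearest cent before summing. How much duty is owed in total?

$19,922.59

Line 1 (16.70, Heson, 760 units, $15,975.20):
Base rate for 16.70 is 14.5%.
16.70 has an FTA preferential rate, but origin Heson is not Fenistan; base rate stands.
Additional duty on 16.70 from Heson: +14.8%. Applied ad valorem rate: 14.5% + 14.8% = 29.3%.
Duty = $15,975.20 × 29.3% = $4,680.73.
Line 2 (81.82, Naray, 2,637 units, $290,755.62):
Base rate for 81.82 is $5.78/unit.
81.82 has an FTA preferential rate, but origin Naray is not Fenistan; base rate stands.
Duty = 2,637 × $5.78 = $15,241.86.
Line 3 (47.29, Fenistan, 2,570 kg, $390,948.40):
Base rate for 47.29 is 2.5%.
Origin Fenistan qualifies under the Velara–Fenistan agreement and 47.29 is covered: preferential rate Free applies instead.
Duty = $390,948.40 × 0% = $0.00.
Total = $4,680.73 + $15,241.86 + $0.00 = $19,922.59.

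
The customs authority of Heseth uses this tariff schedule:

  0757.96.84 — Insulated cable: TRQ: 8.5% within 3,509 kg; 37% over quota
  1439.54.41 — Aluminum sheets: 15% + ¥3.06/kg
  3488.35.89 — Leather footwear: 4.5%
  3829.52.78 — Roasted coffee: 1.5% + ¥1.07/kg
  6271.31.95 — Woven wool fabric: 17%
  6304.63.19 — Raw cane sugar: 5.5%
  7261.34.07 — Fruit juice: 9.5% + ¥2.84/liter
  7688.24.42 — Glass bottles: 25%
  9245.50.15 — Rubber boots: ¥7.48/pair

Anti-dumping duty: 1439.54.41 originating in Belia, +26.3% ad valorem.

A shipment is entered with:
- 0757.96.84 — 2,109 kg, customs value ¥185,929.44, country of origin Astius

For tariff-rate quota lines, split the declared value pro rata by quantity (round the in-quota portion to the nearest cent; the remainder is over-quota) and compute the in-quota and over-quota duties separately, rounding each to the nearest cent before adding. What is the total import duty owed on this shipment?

¥15,804.00

Line 1 (0757.96.84, Astius, 2,109 kg, ¥185,929.44):
Code 0757.96.84 is under a tariff-rate quota (threshold 3,509 kg). Quantity 2,109 kg is within the quota, so the in-quota rate 8.5% applies to the full value.
Duty = ¥185,929.44 × 8.5% = ¥15,804.00.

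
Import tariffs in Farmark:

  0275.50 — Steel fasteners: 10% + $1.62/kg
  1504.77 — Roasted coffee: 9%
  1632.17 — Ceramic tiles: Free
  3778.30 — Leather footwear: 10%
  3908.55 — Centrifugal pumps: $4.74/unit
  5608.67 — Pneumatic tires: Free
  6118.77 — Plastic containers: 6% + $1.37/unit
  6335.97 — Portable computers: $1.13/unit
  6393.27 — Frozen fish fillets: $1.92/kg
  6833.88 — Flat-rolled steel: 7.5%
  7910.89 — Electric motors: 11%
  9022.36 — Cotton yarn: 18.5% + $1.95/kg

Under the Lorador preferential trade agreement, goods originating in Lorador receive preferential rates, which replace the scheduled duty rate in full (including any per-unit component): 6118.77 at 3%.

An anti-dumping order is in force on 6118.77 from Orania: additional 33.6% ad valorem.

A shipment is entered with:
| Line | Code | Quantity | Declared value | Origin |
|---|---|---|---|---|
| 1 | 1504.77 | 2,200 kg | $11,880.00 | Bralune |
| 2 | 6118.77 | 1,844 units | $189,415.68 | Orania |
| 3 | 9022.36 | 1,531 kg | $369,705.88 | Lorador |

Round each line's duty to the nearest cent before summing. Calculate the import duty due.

$149,985.13

Line 1 (1504.77, Bralune, 2,200 kg, $11,880.00):
Base rate for 1504.77 is 9%.
Duty = $11,880.00 × 9% = $1,069.20.
Line 2 (6118.77, Orania, 1,844 units, $189,415.68):
Base rate for 6118.77 is 6% + $1.37/unit.
6118.77 has an FTA preferential rate, but origin Orania is not Lorador; base rate stands.
Additional duty on 6118.77 from Orania: +33.6%. Applied ad valorem rate: 6% + 33.6% = 39.6%.
Duty = $189,415.68 × 39.6% + 1,844 × $1.37 = $77,534.89.
Line 3 (9022.36, Lorador, 1,531 kg, $369,705.88):
Base rate for 9022.36 is 18.5% + $1.95/kg.
Origin Lorador is the FTA partner but 9022.36 is not on the preference list; base rate stands.
Duty = $369,705.88 × 18.5% + 1,531 × $1.95 = $71,381.04.
Total = $1,069.20 + $77,534.89 + $71,381.04 = $149,985.13.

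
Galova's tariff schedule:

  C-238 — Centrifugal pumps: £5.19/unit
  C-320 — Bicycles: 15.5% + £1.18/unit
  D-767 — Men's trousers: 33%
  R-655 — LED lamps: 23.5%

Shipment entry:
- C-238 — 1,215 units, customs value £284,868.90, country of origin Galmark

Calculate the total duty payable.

Line 1 (C-238, Galmark, 1,215 units, £284,868.90):
Base rate for C-238 is £5.19/unit.
Duty = 1,215 × £5.19 = £6,305.85.

£6,305.85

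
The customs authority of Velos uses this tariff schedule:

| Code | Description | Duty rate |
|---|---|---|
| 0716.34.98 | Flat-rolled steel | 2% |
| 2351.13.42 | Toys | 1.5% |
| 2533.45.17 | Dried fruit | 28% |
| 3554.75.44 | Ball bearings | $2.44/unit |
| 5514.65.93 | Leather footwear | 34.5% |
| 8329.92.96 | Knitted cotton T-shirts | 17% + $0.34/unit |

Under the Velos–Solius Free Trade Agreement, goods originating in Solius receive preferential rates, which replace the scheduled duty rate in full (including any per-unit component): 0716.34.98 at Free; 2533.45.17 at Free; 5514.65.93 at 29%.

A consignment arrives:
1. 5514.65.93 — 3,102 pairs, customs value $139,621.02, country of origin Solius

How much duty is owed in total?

Line 1 (5514.65.93, Solius, 3,102 pairs, $139,621.02):
Base rate for 5514.65.93 is 34.5%.
Origin Solius qualifies under the Velos–Solius agreement and 5514.65.93 is covered: preferential rate 29% applies instead.
Duty = $139,621.02 × 29% = $40,490.10.

$40,490.10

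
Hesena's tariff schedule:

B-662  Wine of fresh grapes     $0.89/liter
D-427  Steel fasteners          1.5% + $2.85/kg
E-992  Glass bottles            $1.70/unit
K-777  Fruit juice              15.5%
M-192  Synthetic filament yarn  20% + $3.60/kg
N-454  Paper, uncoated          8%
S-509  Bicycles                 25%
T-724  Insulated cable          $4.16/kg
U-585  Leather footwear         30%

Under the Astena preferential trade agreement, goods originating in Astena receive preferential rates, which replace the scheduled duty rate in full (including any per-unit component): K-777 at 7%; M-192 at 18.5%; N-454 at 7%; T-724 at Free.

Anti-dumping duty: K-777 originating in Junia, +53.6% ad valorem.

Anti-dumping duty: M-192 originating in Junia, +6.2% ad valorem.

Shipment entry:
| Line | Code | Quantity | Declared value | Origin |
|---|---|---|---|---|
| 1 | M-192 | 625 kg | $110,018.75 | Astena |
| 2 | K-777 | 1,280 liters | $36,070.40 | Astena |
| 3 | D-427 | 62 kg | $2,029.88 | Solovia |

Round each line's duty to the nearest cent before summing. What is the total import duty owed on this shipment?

$23,085.55

Line 1 (M-192, Astena, 625 kg, $110,018.75):
Base rate for M-192 is 20% + $3.60/kg.
Origin Astena qualifies under the Hesena–Astena agreement and M-192 is covered: preferential rate 18.5% applies instead.
The additional-duty order on M-192 targets Junia, not Astena; it does not apply.
Duty = $110,018.75 × 18.5% = $20,353.47.
Line 2 (K-777, Astena, 1,280 liters, $36,070.40):
Base rate for K-777 is 15.5%.
Origin Astena qualifies under the Hesena–Astena agreement and K-777 is covered: preferential rate 7% applies instead.
The additional-duty order on K-777 targets Junia, not Astena; it does not apply.
Duty = $36,070.40 × 7% = $2,524.93.
Line 3 (D-427, Solovia, 62 kg, $2,029.88):
Base rate for D-427 is 1.5% + $2.85/kg.
Duty = $2,029.88 × 1.5% + 62 × $2.85 = $207.15.
Total = $20,353.47 + $2,524.93 + $207.15 = $23,085.55.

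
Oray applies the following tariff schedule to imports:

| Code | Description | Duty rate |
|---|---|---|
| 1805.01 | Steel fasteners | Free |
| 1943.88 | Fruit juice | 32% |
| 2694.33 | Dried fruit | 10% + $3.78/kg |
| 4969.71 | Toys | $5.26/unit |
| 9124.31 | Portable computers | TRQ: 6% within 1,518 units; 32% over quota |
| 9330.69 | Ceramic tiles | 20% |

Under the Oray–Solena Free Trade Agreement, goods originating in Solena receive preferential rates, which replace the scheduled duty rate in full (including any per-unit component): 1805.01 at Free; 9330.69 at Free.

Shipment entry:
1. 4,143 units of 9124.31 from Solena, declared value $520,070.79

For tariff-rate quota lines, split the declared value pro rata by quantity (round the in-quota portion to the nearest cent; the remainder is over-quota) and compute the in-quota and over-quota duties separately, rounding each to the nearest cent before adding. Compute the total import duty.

Line 1 (9124.31, Solena, 4,143 units, $520,070.79):
Code 9124.31 is under a tariff-rate quota (threshold 1,518 units). In-quota: 1,518 units at 6%; over-quota: 2,625 units at 32%.
Pro-rata value split: in-quota = $520,070.79 × 1,518/4,143 = $190,554.54; over-quota = $520,070.79 − $190,554.54 = $329,516.25.
In-quota duty = $190,554.54 × 6% = $11,433.27. Over-quota duty = $329,516.25 × 32% = $105,445.20.
Line duty = $11,433.27 + $105,445.20 = $116,878.47.

$116,878.47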